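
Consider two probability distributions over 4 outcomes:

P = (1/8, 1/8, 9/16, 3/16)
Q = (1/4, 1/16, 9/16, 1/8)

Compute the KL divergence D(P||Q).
D(P||Q) = Σ P(i) log₂(P(i)/Q(i))
  i=0: (1/8) × log₂((1/8)/(1/4)) = (1/8) × log₂(1/2) = -0.1250
  i=1: (1/8) × log₂((1/8)/(1/16)) = (1/8) × log₂(2) = 0.1250
  i=2: (9/16) × log₂((9/16)/(9/16)) = (9/16) × log₂(1) = 0.0000
  i=3: (3/16) × log₂((3/16)/(1/8)) = (3/16) × log₂(3/2) = 0.1097
D(P||Q) = -0.1250 + 0.1250 + 0.0000 + 0.1097
  = 0.1097 bits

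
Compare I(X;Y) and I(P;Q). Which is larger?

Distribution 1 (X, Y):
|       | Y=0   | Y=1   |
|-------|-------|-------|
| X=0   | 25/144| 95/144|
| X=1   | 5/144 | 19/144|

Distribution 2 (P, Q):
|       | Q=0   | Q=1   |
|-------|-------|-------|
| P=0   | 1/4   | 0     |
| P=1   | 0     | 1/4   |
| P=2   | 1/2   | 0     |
Distribution 1 (X, Y):
Marginal P(X) (row sums):
  P(X=0) = 25/144 + 95/144 = 5/6
  P(X=1) = 5/144 + 19/144 = 1/6
Marginal P(Y) (column sums):
  P(Y=0) = 25/144 + 5/144 = 5/24
  P(Y=1) = 95/144 + 19/144 = 19/24

H(X) = -[(5/6)·log₂(5/6) + (1/6)·log₂(1/6)]
  = 0.2192 + 0.4308
  = 0.6500 bits
H(Y) = -[(5/24)·log₂(5/24) + (19/24)·log₂(19/24)]
  = 0.4715 + 0.2668
  = 0.7383 bits
H(X,Y) = -[(25/144)·log₂(25/144) + (95/144)·log₂(95/144) + (5/144)·log₂(5/144) + (19/144)·log₂(19/144)]
  = 0.4386 + 0.3959 + 0.1683 + 0.3855
  = 1.3883 bits

I(X;Y) = H(X) + H(Y) - H(X,Y)
  = 0.6500 + 0.7383 - 1.3883
  = 0.0000 bits

Distribution 2 (P, Q):
Marginal P(P) (row sums):
  P(P=0) = 1/4 + 0 = 1/4
  P(P=1) = 0 + 1/4 = 1/4
  P(P=2) = 1/2 + 0 = 1/2
Marginal P(Q) (column sums):
  P(Q=0) = 1/4 + 0 + 1/2 = 3/4
  P(Q=1) = 0 + 1/4 + 0 = 1/4

H(P) = -[(1/4)·log₂(1/4) + (1/4)·log₂(1/4) + (1/2)·log₂(1/2)]
  = 0.5000 + 0.5000 + 0.5000
  = 1.5000 bits
H(Q) = -[(3/4)·log₂(3/4) + (1/4)·log₂(1/4)]
  = 0.3113 + 0.5000
  = 0.8113 bits
H(P,Q) = -[(1/4)·log₂(1/4) + (1/4)·log₂(1/4) + (1/2)·log₂(1/2)]
  = 0.5000 + 0.5000 + 0.5000
  = 1.5000 bits

I(P;Q) = H(P) + H(Q) - H(P,Q)
  = 1.5000 + 0.8113 - 1.5000
  = 0.8113 bits

I(P;Q) = 0.8113 bits > I(X;Y) = 0.0000 bits, so (P, Q) has the higher mutual information (stronger dependence).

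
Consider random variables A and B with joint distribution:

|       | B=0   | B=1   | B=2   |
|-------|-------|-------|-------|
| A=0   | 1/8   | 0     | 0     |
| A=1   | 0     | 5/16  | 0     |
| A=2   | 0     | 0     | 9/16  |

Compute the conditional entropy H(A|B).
Marginal P(B) (column sums):
  P(B=0) = 1/8 + 0 + 0 = 1/8
  P(B=1) = 0 + 5/16 + 0 = 5/16
  P(B=2) = 0 + 0 + 9/16 = 9/16

H(A|B) = -Σ P(A,B)·log₂ P(A|B), where P(A|B) = P(A,B) / P(B)
  (cells with P(A,B) = 0 contribute 0)
  (A=0,B=0): P(A|B) = (1/8)/(1/8) = 1;  -(1/8)·log₂(1) = 0.0000
  (A=1,B=1): P(A|B) = (5/16)/(5/16) = 1;  -(5/16)·log₂(1) = 0.0000
  (A=2,B=2): P(A|B) = (9/16)/(9/16) = 1;  -(9/16)·log₂(1) = 0.0000
H(A|B) = 0.0000 + 0.0000 + 0.0000
  = 0.0000 bits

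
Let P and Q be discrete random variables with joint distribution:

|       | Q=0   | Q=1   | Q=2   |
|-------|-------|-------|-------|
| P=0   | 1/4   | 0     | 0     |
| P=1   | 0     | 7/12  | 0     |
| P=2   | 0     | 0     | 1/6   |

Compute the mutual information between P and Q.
Marginal P(P) (row sums):
  P(P=0) = 1/4 + 0 + 0 = 1/4
  P(P=1) = 0 + 7/12 + 0 = 7/12
  P(P=2) = 0 + 0 + 1/6 = 1/6
Marginal P(Q) (column sums):
  P(Q=0) = 1/4 + 0 + 0 = 1/4
  P(Q=1) = 0 + 7/12 + 0 = 7/12
  P(Q=2) = 0 + 0 + 1/6 = 1/6

H(P) = -[(1/4)·log₂(1/4) + (7/12)·log₂(7/12) + (1/6)·log₂(1/6)]
  = 0.5000 + 0.4536 + 0.4308
  = 1.3844 bits
H(Q) = -[(1/4)·log₂(1/4) + (7/12)·log₂(7/12) + (1/6)·log₂(1/6)]
  = 0.5000 + 0.4536 + 0.4308
  = 1.3844 bits
H(P,Q) = -[(1/4)·log₂(1/4) + (7/12)·log₂(7/12) + (1/6)·log₂(1/6)]
  = 0.5000 + 0.4536 + 0.4308
  = 1.3844 bits

I(P;Q) = H(P) + H(Q) - H(P,Q)
  = 1.3844 + 1.3844 - 1.3844
  = 1.3844 bits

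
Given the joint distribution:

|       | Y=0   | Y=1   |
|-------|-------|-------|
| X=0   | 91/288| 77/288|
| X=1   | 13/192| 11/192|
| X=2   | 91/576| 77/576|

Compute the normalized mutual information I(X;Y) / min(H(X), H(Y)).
Marginal P(X) (row sums):
  P(X=0) = 91/288 + 77/288 = 7/12
  P(X=1) = 13/192 + 11/192 = 1/8
  P(X=2) = 91/576 + 77/576 = 7/24
Marginal P(Y) (column sums):
  P(Y=0) = 91/288 + 13/192 + 91/576 = 13/24
  P(Y=1) = 77/288 + 11/192 + 77/576 = 11/24

H(X) = -[(7/12)·log₂(7/12) + (1/8)·log₂(1/8) + (7/24)·log₂(7/24)]
  = 0.4536 + 0.3750 + 0.5185
  = 1.3471 bits
H(Y) = -[(13/24)·log₂(13/24) + (11/24)·log₂(11/24)]
  = 0.4791 + 0.5159
  = 0.9950 bits
H(X,Y) = -[(91/288)·log₂(91/288) + (77/288)·log₂(77/288) + (13/192)·log₂(13/192) + (11/192)·log₂(11/192) + (91/576)·log₂(91/576) + (77/576)·log₂(77/576)]
  = 0.5252 + 0.5088 + 0.2630 + 0.2364 + 0.4206 + 0.3881
  = 2.3421 bits

I(X;Y) = H(X) + H(Y) - H(X,Y)
  = 1.3471 + 0.9950 - 2.3421
  = 0.0000 bits

min(H(X), H(Y)) = min(1.3471, 0.9950) = 0.9950 bits
Normalized MI = 0.0000 / 0.9950 = 0.0000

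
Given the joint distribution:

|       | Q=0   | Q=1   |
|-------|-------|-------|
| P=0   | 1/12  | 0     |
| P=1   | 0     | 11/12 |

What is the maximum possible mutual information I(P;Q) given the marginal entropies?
The upper bound on mutual information is I(P;Q) ≤ min(H(P), H(Q)).

Marginal P(P) (row sums):
  P(P=0) = 1/12 + 0 = 1/12
  P(P=1) = 0 + 11/12 = 11/12
Marginal P(Q) (column sums):
  P(Q=0) = 1/12 + 0 = 1/12
  P(Q=1) = 0 + 11/12 = 11/12

H(P) = -[(1/12)·log₂(1/12) + (11/12)·log₂(11/12)]
  = 0.2987 + 0.1151
  = 0.4138 bits
H(Q) = -[(1/12)·log₂(1/12) + (11/12)·log₂(11/12)]
  = 0.2987 + 0.1151
  = 0.4138 bits

Maximum possible I(P;Q) = min(0.4138, 0.4138) = 0.4138 bits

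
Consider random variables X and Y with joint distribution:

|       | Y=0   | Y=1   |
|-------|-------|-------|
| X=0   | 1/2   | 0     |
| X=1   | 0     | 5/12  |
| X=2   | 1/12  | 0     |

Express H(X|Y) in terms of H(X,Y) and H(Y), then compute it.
H(X|Y) = H(X,Y) - H(Y)

Marginal P(Y) (column sums):
  P(Y=0) = 1/2 + 0 + 1/12 = 7/12
  P(Y=1) = 0 + 5/12 + 0 = 5/12

H(X,Y) = -[(1/2)·log₂(1/2) + (5/12)·log₂(5/12) + (1/12)·log₂(1/12)]
  = 0.5000 + 0.5263 + 0.2987
  = 1.3250 bits
H(Y) = -[(7/12)·log₂(7/12) + (5/12)·log₂(5/12)]
  = 0.4536 + 0.5263
  = 0.9799 bits

H(X|Y) = 1.3250 - 0.9799 = 0.3451 bits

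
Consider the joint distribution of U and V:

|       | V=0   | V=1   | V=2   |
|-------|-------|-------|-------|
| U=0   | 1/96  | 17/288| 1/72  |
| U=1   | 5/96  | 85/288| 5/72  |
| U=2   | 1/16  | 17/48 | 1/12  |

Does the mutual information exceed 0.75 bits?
Marginal P(U) (row sums):
  P(U=0) = 1/96 + 17/288 + 1/72 = 1/12
  P(U=1) = 5/96 + 85/288 + 5/72 = 5/12
  P(U=2) = 1/16 + 17/48 + 1/12 = 1/2
Marginal P(V) (column sums):
  P(V=0) = 1/96 + 5/96 + 1/16 = 1/8
  P(V=1) = 17/288 + 85/288 + 17/48 = 17/24
  P(V=2) = 1/72 + 5/72 + 1/12 = 1/6

H(U) = -[(1/12)·log₂(1/12) + (5/12)·log₂(5/12) + (1/2)·log₂(1/2)]
  = 0.2987 + 0.5263 + 0.5000
  = 1.3250 bits
H(V) = -[(1/8)·log₂(1/8) + (17/24)·log₂(17/24) + (1/6)·log₂(1/6)]
  = 0.3750 + 0.3524 + 0.4308
  = 1.1582 bits
H(U,V) = -[(1/96)·log₂(1/96) + (17/288)·log₂(17/288) + (1/72)·log₂(1/72) + (5/96)·log₂(5/96) + (85/288)·log₂(85/288) + (5/72)·log₂(5/72) + (1/16)·log₂(1/16) + (17/48)·log₂(17/48) + (1/12)·log₂(1/12)]
  = 0.0686 + 0.2410 + 0.0857 + 0.2220 + 0.5196 + 0.2672 + 0.2500 + 0.5304 + 0.2987
  = 2.4832 bits

I(U;V) = H(U) + H(V) - H(U,V)
  = 1.3250 + 1.1582 - 2.4832
  = 0.0000 bits

No. I(U;V) = 0.0000 bits, which is ≤ 0.75 bits.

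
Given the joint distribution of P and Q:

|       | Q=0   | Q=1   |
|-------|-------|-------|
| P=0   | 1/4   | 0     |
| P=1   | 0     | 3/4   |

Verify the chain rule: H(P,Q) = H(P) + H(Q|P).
Left side:
H(P,Q) = -[(1/4)·log₂(1/4) + (3/4)·log₂(3/4)]
  = 0.5000 + 0.3113
  = 0.8113 bits

Right side:
Marginal P(P) (row sums):
  P(P=0) = 1/4 + 0 = 1/4
  P(P=1) = 0 + 3/4 = 3/4
H(P) = -[(1/4)·log₂(1/4) + (3/4)·log₂(3/4)]
  = 0.5000 + 0.3113
  = 0.8113 bits
H(Q|P) = -Σ P(P,Q)·log₂ P(Q|P), where P(Q|P) = P(P,Q) / P(P)
  (cells with P(P,Q) = 0 contribute 0)
  (P=0,Q=0): P(Q|P) = (1/4)/(1/4) = 1;  -(1/4)·log₂(1) = 0.0000
  (P=1,Q=1): P(Q|P) = (3/4)/(3/4) = 1;  -(3/4)·log₂(1) = 0.0000
H(Q|P) = 0.0000 + 0.0000
  = 0.0000 bits
H(P) + H(Q|P) = 0.8113 + 0.0000 = 0.8113 bits

Both sides equal 0.8113 bits, so the chain rule holds ✓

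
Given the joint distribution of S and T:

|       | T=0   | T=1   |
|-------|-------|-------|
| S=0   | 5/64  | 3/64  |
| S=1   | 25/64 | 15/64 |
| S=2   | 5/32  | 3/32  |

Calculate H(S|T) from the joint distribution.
Marginal P(T) (column sums):
  P(T=0) = 5/64 + 25/64 + 5/32 = 5/8
  P(T=1) = 3/64 + 15/64 + 3/32 = 3/8

H(S|T) = -Σ P(S,T)·log₂ P(S|T), where P(S|T) = P(S,T) / P(T)
  (S=0,T=0): P(S|T) = (5/64)/(5/8) = 1/8;  -(5/64)·log₂(1/8) = 0.2344
  (S=0,T=1): P(S|T) = (3/64)/(3/8) = 1/8;  -(3/64)·log₂(1/8) = 0.1406
  (S=1,T=0): P(S|T) = (25/64)/(5/8) = 5/8;  -(25/64)·log₂(5/8) = 0.2649
  (S=1,T=1): P(S|T) = (15/64)/(3/8) = 5/8;  -(15/64)·log₂(5/8) = 0.1589
  (S=2,T=0): P(S|T) = (5/32)/(5/8) = 1/4;  -(5/32)·log₂(1/4) = 0.3125
  (S=2,T=1): P(S|T) = (3/32)/(3/8) = 1/4;  -(3/32)·log₂(1/4) = 0.1875
H(S|T) = 0.2344 + 0.1406 + 0.2649 + 0.1589 + 0.3125 + 0.1875
  = 1.2988 bits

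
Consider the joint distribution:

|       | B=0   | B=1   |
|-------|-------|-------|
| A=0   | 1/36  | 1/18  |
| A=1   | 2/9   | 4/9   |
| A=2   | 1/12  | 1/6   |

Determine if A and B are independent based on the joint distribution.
Marginal P(A) (row sums):
  P(A=0) = 1/36 + 1/18 = 1/12
  P(A=1) = 2/9 + 4/9 = 2/3
  P(A=2) = 1/12 + 1/6 = 1/4
Marginal P(B) (column sums):
  P(B=0) = 1/36 + 2/9 + 1/12 = 1/3
  P(B=1) = 1/18 + 4/9 + 1/6 = 2/3

A and B are independent iff P(A=i,B=j) = P(A=i)·P(B=j) for every cell.
  P(A=0)·P(B=0) = 1/12 × 1/3 = 1/36 = P(A=0,B=0) ✓
  P(A=0)·P(B=1) = 1/12 × 2/3 = 1/18 = P(A=0,B=1) ✓
  P(A=1)·P(B=0) = 2/3 × 1/3 = 2/9 = P(A=1,B=0) ✓
  P(A=1)·P(B=1) = 2/3 × 2/3 = 4/9 = P(A=1,B=1) ✓
  P(A=2)·P(B=0) = 1/4 × 1/3 = 1/12 = P(A=2,B=0) ✓
  P(A=2)·P(B=1) = 1/4 × 2/3 = 1/6 = P(A=2,B=1) ✓

Yes, A and B are independent: every cell factors, so I(A;B) = 0 bits.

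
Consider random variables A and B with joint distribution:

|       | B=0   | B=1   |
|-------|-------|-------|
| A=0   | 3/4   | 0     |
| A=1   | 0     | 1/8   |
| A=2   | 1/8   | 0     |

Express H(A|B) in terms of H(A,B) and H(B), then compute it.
H(A|B) = H(A,B) - H(B)

Marginal P(B) (column sums):
  P(B=0) = 3/4 + 0 + 1/8 = 7/8
  P(B=1) = 0 + 1/8 + 0 = 1/8

H(A,B) = -[(3/4)·log₂(3/4) + (1/8)·log₂(1/8) + (1/8)·log₂(1/8)]
  = 0.3113 + 0.3750 + 0.3750
  = 1.0613 bits
H(B) = -[(7/8)·log₂(7/8) + (1/8)·log₂(1/8)]
  = 0.1686 + 0.3750
  = 0.5436 bits

H(A|B) = 1.0613 - 0.5436 = 0.5177 bits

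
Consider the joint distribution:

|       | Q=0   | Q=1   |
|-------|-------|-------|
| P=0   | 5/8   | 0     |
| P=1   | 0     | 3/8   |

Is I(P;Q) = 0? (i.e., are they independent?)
Marginal P(P) (row sums):
  P(P=0) = 5/8 + 0 = 5/8
  P(P=1) = 0 + 3/8 = 3/8
Marginal P(Q) (column sums):
  P(Q=0) = 5/8 + 0 = 5/8
  P(Q=1) = 0 + 3/8 = 3/8

P and Q are independent iff P(P=i,Q=j) = P(P=i)·P(Q=j) for every cell.
  P(P=0)·P(Q=0) = 5/8 × 5/8 = 25/64, but P(P=0,Q=0) = 5/8 ✗

No, P and Q are not independent. Quantitatively, I(P;Q) > 0:

H(P) = -[(5/8)·log₂(5/8) + (3/8)·log₂(3/8)]
  = 0.4238 + 0.5306
  = 0.9544 bits
H(Q) = -[(5/8)·log₂(5/8) + (3/8)·log₂(3/8)]
  = 0.4238 + 0.5306
  = 0.9544 bits
H(P,Q) = -[(5/8)·log₂(5/8) + (3/8)·log₂(3/8)]
  = 0.4238 + 0.5306
  = 0.9544 bits
I(P;Q) = H(P) + H(Q) - H(P,Q) = 0.9544 + 0.9544 - 0.9544 = 0.9544 bits > 0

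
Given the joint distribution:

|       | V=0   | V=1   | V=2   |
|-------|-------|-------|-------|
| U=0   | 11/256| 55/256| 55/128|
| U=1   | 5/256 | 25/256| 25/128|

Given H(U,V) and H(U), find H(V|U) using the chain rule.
From the chain rule: H(U,V) = H(U) + H(V|U)
Therefore: H(V|U) = H(U,V) - H(U)

H(U,V) = -[(11/256)·log₂(11/256) + (55/256)·log₂(55/256) + (55/128)·log₂(55/128) + (5/256)·log₂(5/256) + (25/256)·log₂(25/256) + (25/128)·log₂(25/128)]
  = 0.1951 + 0.4767 + 0.5236 + 0.1109 + 0.3277 + 0.4602
  = 2.0942 bits
Marginal P(U) (row sums):
  P(U=0) = 11/256 + 55/256 + 55/128 = 11/16
  P(U=1) = 5/256 + 25/256 + 25/128 = 5/16
H(U) = -[(11/16)·log₂(11/16) + (5/16)·log₂(5/16)]
  = 0.3716 + 0.5244
  = 0.8960 bits

H(V|U) = 2.0942 - 0.8960 = 1.1982 bits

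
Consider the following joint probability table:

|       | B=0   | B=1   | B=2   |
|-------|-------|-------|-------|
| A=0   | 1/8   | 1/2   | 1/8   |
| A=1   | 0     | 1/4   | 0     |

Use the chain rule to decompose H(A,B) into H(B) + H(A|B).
By the chain rule: H(A,B) = H(B) + H(A|B)

Marginal P(B) (column sums):
  P(B=0) = 1/8 + 0 = 1/8
  P(B=1) = 1/2 + 1/4 = 3/4
  P(B=2) = 1/8 + 0 = 1/8
H(B) = -[(1/8)·log₂(1/8) + (3/4)·log₂(3/4) + (1/8)·log₂(1/8)]
  = 0.3750 + 0.3113 + 0.3750
  = 1.0613 bits
H(A|B) = -Σ P(A,B)·log₂ P(A|B), where P(A|B) = P(A,B) / P(B)
  (cells with P(A,B) = 0 contribute 0)
  (A=0,B=0): P(A|B) = (1/8)/(1/8) = 1;  -(1/8)·log₂(1) = 0.0000
  (A=0,B=1): P(A|B) = (1/2)/(3/4) = 2/3;  -(1/2)·log₂(2/3) = 0.2925
  (A=0,B=2): P(A|B) = (1/8)/(1/8) = 1;  -(1/8)·log₂(1) = 0.0000
  (A=1,B=1): P(A|B) = (1/4)/(3/4) = 1/3;  -(1/4)·log₂(1/3) = 0.3962
H(A|B) = 0.0000 + 0.2925 + 0.0000 + 0.3962
  = 0.6887 bits

H(A,B) = H(B) + H(A|B) = 1.0613 + 0.6887 = 1.7500 bits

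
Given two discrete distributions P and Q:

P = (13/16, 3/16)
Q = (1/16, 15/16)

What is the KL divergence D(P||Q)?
D(P||Q) = Σ P(i) log₂(P(i)/Q(i))
  i=0: (13/16) × log₂((13/16)/(1/16)) = (13/16) × log₂(13) = 3.0066
  i=1: (3/16) × log₂((3/16)/(15/16)) = (3/16) × log₂(1/5) = -0.4354
D(P||Q) = 3.0066 - 0.4354
  = 2.5712 bits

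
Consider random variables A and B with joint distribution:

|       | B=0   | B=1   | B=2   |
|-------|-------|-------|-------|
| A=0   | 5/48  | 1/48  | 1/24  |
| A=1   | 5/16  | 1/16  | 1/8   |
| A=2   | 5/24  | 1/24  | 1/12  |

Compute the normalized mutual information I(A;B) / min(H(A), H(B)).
Marginal P(A) (row sums):
  P(A=0) = 5/48 + 1/48 + 1/24 = 1/6
  P(A=1) = 5/16 + 1/16 + 1/8 = 1/2
  P(A=2) = 5/24 + 1/24 + 1/12 = 1/3
Marginal P(B) (column sums):
  P(B=0) = 5/48 + 5/16 + 5/24 = 5/8
  P(B=1) = 1/48 + 1/16 + 1/24 = 1/8
  P(B=2) = 1/24 + 1/8 + 1/12 = 1/4

H(A) = -[(1/6)·log₂(1/6) + (1/2)·log₂(1/2) + (1/3)·log₂(1/3)]
  = 0.4308 + 0.5000 + 0.5283
  = 1.4591 bits
H(B) = -[(5/8)·log₂(5/8) + (1/8)·log₂(1/8) + (1/4)·log₂(1/4)]
  = 0.4238 + 0.3750 + 0.5000
  = 1.2988 bits
H(A,B) = -[(5/48)·log₂(5/48) + (1/48)·log₂(1/48) + (1/24)·log₂(1/24) + (5/16)·log₂(5/16) + (1/16)·log₂(1/16) + (1/8)·log₂(1/8) + (5/24)·log₂(5/24) + (1/24)·log₂(1/24) + (1/12)·log₂(1/12)]
  = 0.3399 + 0.1164 + 0.1910 + 0.5244 + 0.2500 + 0.3750 + 0.4715 + 0.1910 + 0.2987
  = 2.7579 bits

I(A;B) = H(A) + H(B) - H(A,B)
  = 1.4591 + 1.2988 - 2.7579
  = 0.0000 bits

min(H(A), H(B)) = min(1.4591, 1.2988) = 1.2988 bits
Normalized MI = 0.0000 / 1.2988 = 0.0000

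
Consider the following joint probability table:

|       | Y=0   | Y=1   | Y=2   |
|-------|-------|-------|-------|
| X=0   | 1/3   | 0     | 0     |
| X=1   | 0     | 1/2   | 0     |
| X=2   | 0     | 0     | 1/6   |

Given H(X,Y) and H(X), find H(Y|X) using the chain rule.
From the chain rule: H(X,Y) = H(X) + H(Y|X)
Therefore: H(Y|X) = H(X,Y) - H(X)

H(X,Y) = -[(1/3)·log₂(1/3) + (1/2)·log₂(1/2) + (1/6)·log₂(1/6)]
  = 0.5283 + 0.5000 + 0.4308
  = 1.4591 bits
Marginal P(X) (row sums):
  P(X=0) = 1/3 + 0 + 0 = 1/3
  P(X=1) = 0 + 1/2 + 0 = 1/2
  P(X=2) = 0 + 0 + 1/6 = 1/6
H(X) = -[(1/3)·log₂(1/3) + (1/2)·log₂(1/2) + (1/6)·log₂(1/6)]
  = 0.5283 + 0.5000 + 0.4308
  = 1.4591 bits

H(Y|X) = 1.4591 - 1.4591 = 0.0000 bits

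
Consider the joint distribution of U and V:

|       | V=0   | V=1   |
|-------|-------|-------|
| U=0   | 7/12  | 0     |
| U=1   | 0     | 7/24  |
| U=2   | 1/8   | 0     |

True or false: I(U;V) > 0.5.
Marginal P(U) (row sums):
  P(U=0) = 7/12 + 0 = 7/12
  P(U=1) = 0 + 7/24 = 7/24
  P(U=2) = 1/8 + 0 = 1/8
Marginal P(V) (column sums):
  P(V=0) = 7/12 + 0 + 1/8 = 17/24
  P(V=1) = 0 + 7/24 + 0 = 7/24

H(U) = -[(7/12)·log₂(7/12) + (7/24)·log₂(7/24) + (1/8)·log₂(1/8)]
  = 0.4536 + 0.5185 + 0.3750
  = 1.3471 bits
H(V) = -[(17/24)·log₂(17/24) + (7/24)·log₂(7/24)]
  = 0.3524 + 0.5185
  = 0.8709 bits
H(U,V) = -[(7/12)·log₂(7/12) + (7/24)·log₂(7/24) + (1/8)·log₂(1/8)]
  = 0.4536 + 0.5185 + 0.3750
  = 1.3471 bits

I(U;V) = H(U) + H(V) - H(U,V)
  = 1.3471 + 0.8709 - 1.3471
  = 0.8709 bits

True. I(U;V) = 0.8709 bits, which is > 0.5 bits.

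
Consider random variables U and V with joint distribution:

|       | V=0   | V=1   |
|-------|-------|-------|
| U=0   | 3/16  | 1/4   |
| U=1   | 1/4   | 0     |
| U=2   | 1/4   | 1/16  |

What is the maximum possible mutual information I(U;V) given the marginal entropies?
The upper bound on mutual information is I(U;V) ≤ min(H(U), H(V)).

Marginal P(U) (row sums):
  P(U=0) = 3/16 + 1/4 = 7/16
  P(U=1) = 1/4 + 0 = 1/4
  P(U=2) = 1/4 + 1/16 = 5/16
Marginal P(V) (column sums):
  P(V=0) = 3/16 + 1/4 + 1/4 = 11/16
  P(V=1) = 1/4 + 0 + 1/16 = 5/16

H(U) = -[(7/16)·log₂(7/16) + (1/4)·log₂(1/4) + (5/16)·log₂(5/16)]
  = 0.5218 + 0.5000 + 0.5244
  = 1.5462 bits
H(V) = -[(11/16)·log₂(11/16) + (5/16)·log₂(5/16)]
  = 0.3716 + 0.5244
  = 0.8960 bits

Maximum possible I(U;V) = min(1.5462, 0.8960) = 0.8960 bits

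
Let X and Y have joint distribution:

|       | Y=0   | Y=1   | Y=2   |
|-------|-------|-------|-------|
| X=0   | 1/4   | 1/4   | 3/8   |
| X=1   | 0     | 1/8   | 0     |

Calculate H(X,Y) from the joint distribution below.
H(X,Y) = -Σ P(X,Y) log₂ P(X,Y), summed over the non-zero cells:
H(X,Y) = -[(1/4)·log₂(1/4) + (1/4)·log₂(1/4) + (3/8)·log₂(3/8) + (1/8)·log₂(1/8)]
  = 0.5000 + 0.5000 + 0.5306 + 0.3750
  = 1.9056 bits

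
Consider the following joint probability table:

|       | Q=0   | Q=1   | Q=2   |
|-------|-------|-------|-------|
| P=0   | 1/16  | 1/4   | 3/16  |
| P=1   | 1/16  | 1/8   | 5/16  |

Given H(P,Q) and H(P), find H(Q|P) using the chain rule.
From the chain rule: H(P,Q) = H(P) + H(Q|P)
Therefore: H(Q|P) = H(P,Q) - H(P)

H(P,Q) = -[(1/16)·log₂(1/16) + (1/4)·log₂(1/4) + (3/16)·log₂(3/16) + (1/16)·log₂(1/16) + (1/8)·log₂(1/8) + (5/16)·log₂(5/16)]
  = 0.2500 + 0.5000 + 0.4528 + 0.2500 + 0.3750 + 0.5244
  = 2.3522 bits
Marginal P(P) (row sums):
  P(P=0) = 1/16 + 1/4 + 3/16 = 1/2
  P(P=1) = 1/16 + 1/8 + 5/16 = 1/2
H(P) = -[(1/2)·log₂(1/2) + (1/2)·log₂(1/2)]
  = 0.5000 + 0.5000
  = 1.0000 bits

H(Q|P) = 2.3522 - 1.0000 = 1.3522 bits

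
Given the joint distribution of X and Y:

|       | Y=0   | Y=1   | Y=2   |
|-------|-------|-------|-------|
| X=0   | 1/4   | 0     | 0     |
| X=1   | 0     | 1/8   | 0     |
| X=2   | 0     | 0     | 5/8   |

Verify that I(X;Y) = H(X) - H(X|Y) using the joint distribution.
Left side, from I(X;Y) = H(X) + H(Y) - H(X,Y):
Marginal P(X) (row sums):
  P(X=0) = 1/4 + 0 + 0 = 1/4
  P(X=1) = 0 + 1/8 + 0 = 1/8
  P(X=2) = 0 + 0 + 5/8 = 5/8
Marginal P(Y) (column sums):
  P(Y=0) = 1/4 + 0 + 0 = 1/4
  P(Y=1) = 0 + 1/8 + 0 = 1/8
  P(Y=2) = 0 + 0 + 5/8 = 5/8

H(X) = -[(1/4)·log₂(1/4) + (1/8)·log₂(1/8) + (5/8)·log₂(5/8)]
  = 0.5000 + 0.3750 + 0.4238
  = 1.2988 bits
H(Y) = -[(1/4)·log₂(1/4) + (1/8)·log₂(1/8) + (5/8)·log₂(5/8)]
  = 0.5000 + 0.3750 + 0.4238
  = 1.2988 bits
H(X,Y) = -[(1/4)·log₂(1/4) + (1/8)·log₂(1/8) + (5/8)·log₂(5/8)]
  = 0.5000 + 0.3750 + 0.4238
  = 1.2988 bits

I(X;Y) = H(X) + H(Y) - H(X,Y)
  = 1.2988 + 1.2988 - 1.2988
  = 1.2988 bits

Right side, with H(X|Y) computed directly from the conditional probabilities:
H(X|Y) = -Σ P(X,Y)·log₂ P(X|Y), where P(X|Y) = P(X,Y) / P(Y)
  (cells with P(X,Y) = 0 contribute 0)
  (X=0,Y=0): P(X|Y) = (1/4)/(1/4) = 1;  -(1/4)·log₂(1) = 0.0000
  (X=1,Y=1): P(X|Y) = (1/8)/(1/8) = 1;  -(1/8)·log₂(1) = 0.0000
  (X=2,Y=2): P(X|Y) = (5/8)/(5/8) = 1;  -(5/8)·log₂(1) = 0.0000
H(X|Y) = 0.0000 + 0.0000 + 0.0000
  = 0.0000 bits
H(X) - H(X|Y) = 1.2988 - 0.0000 = 1.2988 bits

Both sides equal 1.2988 bits, so I(X;Y) = H(X) - H(X|Y) ✓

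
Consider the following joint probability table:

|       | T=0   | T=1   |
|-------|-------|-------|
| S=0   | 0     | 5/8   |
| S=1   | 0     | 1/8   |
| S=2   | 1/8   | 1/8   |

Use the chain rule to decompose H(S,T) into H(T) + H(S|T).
By the chain rule: H(S,T) = H(T) + H(S|T)

Marginal P(T) (column sums):
  P(T=0) = 0 + 0 + 1/8 = 1/8
  P(T=1) = 5/8 + 1/8 + 1/8 = 7/8
H(T) = -[(1/8)·log₂(1/8) + (7/8)·log₂(7/8)]
  = 0.3750 + 0.1686
  = 0.5436 bits
H(S|T) = -Σ P(S,T)·log₂ P(S|T), where P(S|T) = P(S,T) / P(T)
  (cells with P(S,T) = 0 contribute 0)
  (S=0,T=1): P(S|T) = (5/8)/(7/8) = 5/7;  -(5/8)·log₂(5/7) = 0.3034
  (S=1,T=1): P(S|T) = (1/8)/(7/8) = 1/7;  -(1/8)·log₂(1/7) = 0.3509
  (S=2,T=0): P(S|T) = (1/8)/(1/8) = 1;  -(1/8)·log₂(1) = 0.0000
  (S=2,T=1): P(S|T) = (1/8)/(7/8) = 1/7;  -(1/8)·log₂(1/7) = 0.3509
H(S|T) = 0.3034 + 0.3509 + 0.0000 + 0.3509
  = 1.0052 bits

H(S,T) = H(T) + H(S|T) = 0.5436 + 1.0052 = 1.5488 bits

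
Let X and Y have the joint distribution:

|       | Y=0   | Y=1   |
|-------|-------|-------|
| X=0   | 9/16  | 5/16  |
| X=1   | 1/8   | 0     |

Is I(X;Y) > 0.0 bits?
Marginal P(X) (row sums):
  P(X=0) = 9/16 + 5/16 = 7/8
  P(X=1) = 1/8 + 0 = 1/8
Marginal P(Y) (column sums):
  P(Y=0) = 9/16 + 1/8 = 11/16
  P(Y=1) = 5/16 + 0 = 5/16

H(X) = -[(7/8)·log₂(7/8) + (1/8)·log₂(1/8)]
  = 0.1686 + 0.3750
  = 0.5436 bits
H(Y) = -[(11/16)·log₂(11/16) + (5/16)·log₂(5/16)]
  = 0.3716 + 0.5244
  = 0.8960 bits
H(X,Y) = -[(9/16)·log₂(9/16) + (5/16)·log₂(5/16) + (1/8)·log₂(1/8)]
  = 0.4669 + 0.5244 + 0.3750
  = 1.3663 bits

I(X;Y) = H(X) + H(Y) - H(X,Y)
  = 0.5436 + 0.8960 - 1.3663
  = 0.0733 bits

Yes. I(X;Y) = 0.0733 bits, which is > 0.0 bits.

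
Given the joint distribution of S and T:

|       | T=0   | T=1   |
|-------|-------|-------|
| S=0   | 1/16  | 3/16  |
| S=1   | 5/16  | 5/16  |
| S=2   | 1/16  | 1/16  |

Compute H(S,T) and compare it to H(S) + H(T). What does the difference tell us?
Marginal P(S) (row sums):
  P(S=0) = 1/16 + 3/16 = 1/4
  P(S=1) = 5/16 + 5/16 = 5/8
  P(S=2) = 1/16 + 1/16 = 1/8
Marginal P(T) (column sums):
  P(T=0) = 1/16 + 5/16 + 1/16 = 7/16
  P(T=1) = 3/16 + 5/16 + 1/16 = 9/16

H(S,T) = -[(1/16)·log₂(1/16) + (3/16)·log₂(3/16) + (5/16)·log₂(5/16) + (5/16)·log₂(5/16) + (1/16)·log₂(1/16) + (1/16)·log₂(1/16)]
  = 0.2500 + 0.4528 + 0.5244 + 0.5244 + 0.2500 + 0.2500
  = 2.2516 bits
H(S) = -[(1/4)·log₂(1/4) + (5/8)·log₂(5/8) + (1/8)·log₂(1/8)]
  = 0.5000 + 0.4238 + 0.3750
  = 1.2988 bits
H(T) = -[(7/16)·log₂(7/16) + (9/16)·log₂(9/16)]
  = 0.5218 + 0.4669
  = 0.9887 bits

H(S) + H(T) = 1.2988 + 0.9887 = 2.2875 bits
Difference: H(S) + H(T) - H(S,T) = 2.2875 - 2.2516 = 0.0359 bits = I(S;T)

The difference is the mutual information; it is positive here, so S and T are dependent (knowing one reduces uncertainty about the other by 0.0359 bits).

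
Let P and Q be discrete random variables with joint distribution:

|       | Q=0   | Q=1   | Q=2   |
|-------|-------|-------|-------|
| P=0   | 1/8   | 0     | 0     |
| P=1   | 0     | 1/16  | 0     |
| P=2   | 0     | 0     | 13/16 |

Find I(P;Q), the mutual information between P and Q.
Marginal P(P) (row sums):
  P(P=0) = 1/8 + 0 + 0 = 1/8
  P(P=1) = 0 + 1/16 + 0 = 1/16
  P(P=2) = 0 + 0 + 13/16 = 13/16
Marginal P(Q) (column sums):
  P(Q=0) = 1/8 + 0 + 0 = 1/8
  P(Q=1) = 0 + 1/16 + 0 = 1/16
  P(Q=2) = 0 + 0 + 13/16 = 13/16

H(P) = -[(1/8)·log₂(1/8) + (1/16)·log₂(1/16) + (13/16)·log₂(13/16)]
  = 0.3750 + 0.2500 + 0.2434
  = 0.8684 bits
H(Q) = -[(1/8)·log₂(1/8) + (1/16)·log₂(1/16) + (13/16)·log₂(13/16)]
  = 0.3750 + 0.2500 + 0.2434
  = 0.8684 bits
H(P,Q) = -[(1/8)·log₂(1/8) + (1/16)·log₂(1/16) + (13/16)·log₂(13/16)]
  = 0.3750 + 0.2500 + 0.2434
  = 0.8684 bits

I(P;Q) = H(P) + H(Q) - H(P,Q)
  = 0.8684 + 0.8684 - 0.8684
  = 0.8684 bits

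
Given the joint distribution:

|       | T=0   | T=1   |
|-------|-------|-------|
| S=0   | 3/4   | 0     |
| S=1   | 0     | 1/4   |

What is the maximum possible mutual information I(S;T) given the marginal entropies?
The upper bound on mutual information is I(S;T) ≤ min(H(S), H(T)).

Marginal P(S) (row sums):
  P(S=0) = 3/4 + 0 = 3/4
  P(S=1) = 0 + 1/4 = 1/4
Marginal P(T) (column sums):
  P(T=0) = 3/4 + 0 = 3/4
  P(T=1) = 0 + 1/4 = 1/4

H(S) = -[(3/4)·log₂(3/4) + (1/4)·log₂(1/4)]
  = 0.3113 + 0.5000
  = 0.8113 bits
H(T) = -[(3/4)·log₂(3/4) + (1/4)·log₂(1/4)]
  = 0.3113 + 0.5000
  = 0.8113 bits

Maximum possible I(S;T) = min(0.8113, 0.8113) = 0.8113 bits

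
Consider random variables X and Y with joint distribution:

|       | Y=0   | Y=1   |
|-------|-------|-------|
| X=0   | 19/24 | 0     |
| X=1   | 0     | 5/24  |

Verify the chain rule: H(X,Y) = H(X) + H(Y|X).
Left side:
H(X,Y) = -[(19/24)·log₂(19/24) + (5/24)·log₂(5/24)]
  = 0.2668 + 0.4715
  = 0.7383 bits

Right side:
Marginal P(X) (row sums):
  P(X=0) = 19/24 + 0 = 19/24
  P(X=1) = 0 + 5/24 = 5/24
H(X) = -[(19/24)·log₂(19/24) + (5/24)·log₂(5/24)]
  = 0.2668 + 0.4715
  = 0.7383 bits
H(Y|X) = -Σ P(X,Y)·log₂ P(Y|X), where P(Y|X) = P(X,Y) / P(X)
  (cells with P(X,Y) = 0 contribute 0)
  (X=0,Y=0): P(Y|X) = (19/24)/(19/24) = 1;  -(19/24)·log₂(1) = 0.0000
  (X=1,Y=1): P(Y|X) = (5/24)/(5/24) = 1;  -(5/24)·log₂(1) = 0.0000
H(Y|X) = 0.0000 + 0.0000
  = 0.0000 bits
H(X) + H(Y|X) = 0.7383 + 0.0000 = 0.7383 bits

Both sides equal 0.7383 bits, so the chain rule holds ✓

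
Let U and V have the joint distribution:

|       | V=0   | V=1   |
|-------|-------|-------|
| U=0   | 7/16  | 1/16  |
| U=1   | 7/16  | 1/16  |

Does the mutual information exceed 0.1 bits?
Marginal P(U) (row sums):
  P(U=0) = 7/16 + 1/16 = 1/2
  P(U=1) = 7/16 + 1/16 = 1/2
Marginal P(V) (column sums):
  P(V=0) = 7/16 + 7/16 = 7/8
  P(V=1) = 1/16 + 1/16 = 1/8

H(U) = -[(1/2)·log₂(1/2) + (1/2)·log₂(1/2)]
  = 0.5000 + 0.5000
  = 1.0000 bits
H(V) = -[(7/8)·log₂(7/8) + (1/8)·log₂(1/8)]
  = 0.1686 + 0.3750
  = 0.5436 bits
H(U,V) = -[(7/16)·log₂(7/16) + (1/16)·log₂(1/16) + (7/16)·log₂(7/16) + (1/16)·log₂(1/16)]
  = 0.5218 + 0.2500 + 0.5218 + 0.2500
  = 1.5436 bits

I(U;V) = H(U) + H(V) - H(U,V)
  = 1.0000 + 0.5436 - 1.5436
  = 0.0000 bits

No. I(U;V) = 0.0000 bits, which is ≤ 0.1 bits.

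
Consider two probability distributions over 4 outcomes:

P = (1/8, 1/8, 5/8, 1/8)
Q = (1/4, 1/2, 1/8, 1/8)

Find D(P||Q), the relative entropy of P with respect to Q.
D(P||Q) = Σ P(i) log₂(P(i)/Q(i))
  i=0: (1/8) × log₂((1/8)/(1/4)) = (1/8) × log₂(1/2) = -0.1250
  i=1: (1/8) × log₂((1/8)/(1/2)) = (1/8) × log₂(1/4) = -0.2500
  i=2: (5/8) × log₂((5/8)/(1/8)) = (5/8) × log₂(5) = 1.4512
  i=3: (1/8) × log₂((1/8)/(1/8)) = (1/8) × log₂(1) = 0.0000
D(P||Q) = -0.1250 - 0.2500 + 1.4512 + 0.0000
  = 1.0762 bits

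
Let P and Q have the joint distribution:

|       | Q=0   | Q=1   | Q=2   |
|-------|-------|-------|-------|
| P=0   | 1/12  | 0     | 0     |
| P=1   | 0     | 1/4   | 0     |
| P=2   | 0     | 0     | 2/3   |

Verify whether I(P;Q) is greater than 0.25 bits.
Marginal P(P) (row sums):
  P(P=0) = 1/12 + 0 + 0 = 1/12
  P(P=1) = 0 + 1/4 + 0 = 1/4
  P(P=2) = 0 + 0 + 2/3 = 2/3
Marginal P(Q) (column sums):
  P(Q=0) = 1/12 + 0 + 0 = 1/12
  P(Q=1) = 0 + 1/4 + 0 = 1/4
  P(Q=2) = 0 + 0 + 2/3 = 2/3

H(P) = -[(1/12)·log₂(1/12) + (1/4)·log₂(1/4) + (2/3)·log₂(2/3)]
  = 0.2987 + 0.5000 + 0.3900
  = 1.1887 bits
H(Q) = -[(1/12)·log₂(1/12) + (1/4)·log₂(1/4) + (2/3)·log₂(2/3)]
  = 0.2987 + 0.5000 + 0.3900
  = 1.1887 bits
H(P,Q) = -[(1/12)·log₂(1/12) + (1/4)·log₂(1/4) + (2/3)·log₂(2/3)]
  = 0.2987 + 0.5000 + 0.3900
  = 1.1887 bits

I(P;Q) = H(P) + H(Q) - H(P,Q)
  = 1.1887 + 1.1887 - 1.1887
  = 1.1887 bits

Yes. I(P;Q) = 1.1887 bits, which is > 0.25 bits.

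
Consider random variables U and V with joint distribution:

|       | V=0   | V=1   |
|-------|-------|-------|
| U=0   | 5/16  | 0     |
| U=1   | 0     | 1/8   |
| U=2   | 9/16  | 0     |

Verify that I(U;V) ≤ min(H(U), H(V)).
Marginal P(U) (row sums):
  P(U=0) = 5/16 + 0 = 5/16
  P(U=1) = 0 + 1/8 = 1/8
  P(U=2) = 9/16 + 0 = 9/16
Marginal P(V) (column sums):
  P(V=0) = 5/16 + 0 + 9/16 = 7/8
  P(V=1) = 0 + 1/8 + 0 = 1/8

H(U) = -[(5/16)·log₂(5/16) + (1/8)·log₂(1/8) + (9/16)·log₂(9/16)]
  = 0.5244 + 0.3750 + 0.4669
  = 1.3663 bits
H(V) = -[(7/8)·log₂(7/8) + (1/8)·log₂(1/8)]
  = 0.1686 + 0.3750
  = 0.5436 bits
H(U,V) = -[(5/16)·log₂(5/16) + (1/8)·log₂(1/8) + (9/16)·log₂(9/16)]
  = 0.5244 + 0.3750 + 0.4669
  = 1.3663 bits

I(U;V) = H(U) + H(V) - H(U,V)
  = 1.3663 + 0.5436 - 1.3663
  = 0.5436 bits

min(H(U), H(V)) = min(1.3663, 0.5436) = 0.5436 bits
Since 0.5436 ≤ 0.5436, the bound is satisfied ✓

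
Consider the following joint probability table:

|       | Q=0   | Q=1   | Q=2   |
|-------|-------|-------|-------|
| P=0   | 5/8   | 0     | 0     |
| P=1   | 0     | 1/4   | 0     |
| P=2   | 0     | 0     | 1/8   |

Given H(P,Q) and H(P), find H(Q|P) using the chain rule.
From the chain rule: H(P,Q) = H(P) + H(Q|P)
Therefore: H(Q|P) = H(P,Q) - H(P)

H(P,Q) = -[(5/8)·log₂(5/8) + (1/4)·log₂(1/4) + (1/8)·log₂(1/8)]
  = 0.4238 + 0.5000 + 0.3750
  = 1.2988 bits
Marginal P(P) (row sums):
  P(P=0) = 5/8 + 0 + 0 = 5/8
  P(P=1) = 0 + 1/4 + 0 = 1/4
  P(P=2) = 0 + 0 + 1/8 = 1/8
H(P) = -[(5/8)·log₂(5/8) + (1/4)·log₂(1/4) + (1/8)·log₂(1/8)]
  = 0.4238 + 0.5000 + 0.3750
  = 1.2988 bits

H(Q|P) = 1.2988 - 1.2988 = 0.0000 bits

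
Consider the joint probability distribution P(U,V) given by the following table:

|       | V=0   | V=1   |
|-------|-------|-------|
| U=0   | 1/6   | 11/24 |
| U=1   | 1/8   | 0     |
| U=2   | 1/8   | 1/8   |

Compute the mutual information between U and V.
Marginal P(U) (row sums):
  P(U=0) = 1/6 + 11/24 = 5/8
  P(U=1) = 1/8 + 0 = 1/8
  P(U=2) = 1/8 + 1/8 = 1/4
Marginal P(V) (column sums):
  P(V=0) = 1/6 + 1/8 + 1/8 = 5/12
  P(V=1) = 11/24 + 0 + 1/8 = 7/12

H(U) = -[(5/8)·log₂(5/8) + (1/8)·log₂(1/8) + (1/4)·log₂(1/4)]
  = 0.4238 + 0.3750 + 0.5000
  = 1.2988 bits
H(V) = -[(5/12)·log₂(5/12) + (7/12)·log₂(7/12)]
  = 0.5263 + 0.4536
  = 0.9799 bits
H(U,V) = -[(1/6)·log₂(1/6) + (11/24)·log₂(11/24) + (1/8)·log₂(1/8) + (1/8)·log₂(1/8) + (1/8)·log₂(1/8)]
  = 0.4308 + 0.5159 + 0.3750 + 0.3750 + 0.3750
  = 2.0717 bits

I(U;V) = H(U) + H(V) - H(U,V)
  = 1.2988 + 0.9799 - 2.0717
  = 0.2070 bits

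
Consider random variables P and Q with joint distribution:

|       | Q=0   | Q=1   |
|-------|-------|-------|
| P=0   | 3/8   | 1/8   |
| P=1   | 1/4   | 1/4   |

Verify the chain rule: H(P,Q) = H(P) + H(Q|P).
Left side:
H(P,Q) = -[(3/8)·log₂(3/8) + (1/8)·log₂(1/8) + (1/4)·log₂(1/4) + (1/4)·log₂(1/4)]
  = 0.5306 + 0.3750 + 0.5000 + 0.5000
  = 1.9056 bits

Right side:
Marginal P(P) (row sums):
  P(P=0) = 3/8 + 1/8 = 1/2
  P(P=1) = 1/4 + 1/4 = 1/2
H(P) = -[(1/2)·log₂(1/2) + (1/2)·log₂(1/2)]
  = 0.5000 + 0.5000
  = 1.0000 bits
H(Q|P) = -Σ P(P,Q)·log₂ P(Q|P), where P(Q|P) = P(P,Q) / P(P)
  (P=0,Q=0): P(Q|P) = (3/8)/(1/2) = 3/4;  -(3/8)·log₂(3/4) = 0.1556
  (P=0,Q=1): P(Q|P) = (1/8)/(1/2) = 1/4;  -(1/8)·log₂(1/4) = 0.2500
  (P=1,Q=0): P(Q|P) = (1/4)/(1/2) = 1/2;  -(1/4)·log₂(1/2) = 0.2500
  (P=1,Q=1): P(Q|P) = (1/4)/(1/2) = 1/2;  -(1/4)·log₂(1/2) = 0.2500
H(Q|P) = 0.1556 + 0.2500 + 0.2500 + 0.2500
  = 0.9056 bits
H(P) + H(Q|P) = 1.0000 + 0.9056 = 1.9056 bits

Both sides equal 1.9056 bits, so the chain rule holds ✓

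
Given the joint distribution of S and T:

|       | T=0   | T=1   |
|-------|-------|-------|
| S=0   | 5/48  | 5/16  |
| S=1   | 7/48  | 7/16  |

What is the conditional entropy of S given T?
Marginal P(T) (column sums):
  P(T=0) = 5/48 + 7/48 = 1/4
  P(T=1) = 5/16 + 7/16 = 3/4

H(S|T) = -Σ P(S,T)·log₂ P(S|T), where P(S|T) = P(S,T) / P(T)
  (S=0,T=0): P(S|T) = (5/48)/(1/4) = 5/12;  -(5/48)·log₂(5/12) = 0.1316
  (S=0,T=1): P(S|T) = (5/16)/(3/4) = 5/12;  -(5/16)·log₂(5/12) = 0.3947
  (S=1,T=0): P(S|T) = (7/48)/(1/4) = 7/12;  -(7/48)·log₂(7/12) = 0.1134
  (S=1,T=1): P(S|T) = (7/16)/(3/4) = 7/12;  -(7/16)·log₂(7/12) = 0.3402
H(S|T) = 0.1316 + 0.3947 + 0.1134 + 0.3402
  = 0.9799 bits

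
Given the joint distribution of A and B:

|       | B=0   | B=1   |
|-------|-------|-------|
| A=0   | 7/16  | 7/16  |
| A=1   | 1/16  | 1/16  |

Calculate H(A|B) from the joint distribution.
Marginal P(B) (column sums):
  P(B=0) = 7/16 + 1/16 = 1/2
  P(B=1) = 7/16 + 1/16 = 1/2

H(A|B) = -Σ P(A,B)·log₂ P(A|B), where P(A|B) = P(A,B) / P(B)
  (A=0,B=0): P(A|B) = (7/16)/(1/2) = 7/8;  -(7/16)·log₂(7/8) = 0.0843
  (A=0,B=1): P(A|B) = (7/16)/(1/2) = 7/8;  -(7/16)·log₂(7/8) = 0.0843
  (A=1,B=0): P(A|B) = (1/16)/(1/2) = 1/8;  -(1/16)·log₂(1/8) = 0.1875
  (A=1,B=1): P(A|B) = (1/16)/(1/2) = 1/8;  -(1/16)·log₂(1/8) = 0.1875
H(A|B) = 0.0843 + 0.0843 + 0.1875 + 0.1875
  = 0.5436 bits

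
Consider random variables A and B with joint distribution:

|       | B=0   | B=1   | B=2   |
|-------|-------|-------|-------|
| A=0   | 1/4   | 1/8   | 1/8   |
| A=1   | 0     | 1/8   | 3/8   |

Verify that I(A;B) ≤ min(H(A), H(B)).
Marginal P(A) (row sums):
  P(A=0) = 1/4 + 1/8 + 1/8 = 1/2
  P(A=1) = 0 + 1/8 + 3/8 = 1/2
Marginal P(B) (column sums):
  P(B=0) = 1/4 + 0 = 1/4
  P(B=1) = 1/8 + 1/8 = 1/4
  P(B=2) = 1/8 + 3/8 = 1/2

H(A) = -[(1/2)·log₂(1/2) + (1/2)·log₂(1/2)]
  = 0.5000 + 0.5000
  = 1.0000 bits
H(B) = -[(1/4)·log₂(1/4) + (1/4)·log₂(1/4) + (1/2)·log₂(1/2)]
  = 0.5000 + 0.5000 + 0.5000
  = 1.5000 bits
H(A,B) = -[(1/4)·log₂(1/4) + (1/8)·log₂(1/8) + (1/8)·log₂(1/8) + (1/8)·log₂(1/8) + (3/8)·log₂(3/8)]
  = 0.5000 + 0.3750 + 0.3750 + 0.3750 + 0.5306
  = 2.1556 bits

I(A;B) = H(A) + H(B) - H(A,B)
  = 1.0000 + 1.5000 - 2.1556
  = 0.3444 bits

min(H(A), H(B)) = min(1.0000, 1.5000) = 1.0000 bits
Since 0.3444 ≤ 1.0000, the bound is satisfied ✓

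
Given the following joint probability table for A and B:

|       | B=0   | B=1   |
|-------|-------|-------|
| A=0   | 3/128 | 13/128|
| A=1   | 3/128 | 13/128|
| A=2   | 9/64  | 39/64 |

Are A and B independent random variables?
Marginal P(A) (row sums):
  P(A=0) = 3/128 + 13/128 = 1/8
  P(A=1) = 3/128 + 13/128 = 1/8
  P(A=2) = 9/64 + 39/64 = 3/4
Marginal P(B) (column sums):
  P(B=0) = 3/128 + 3/128 + 9/64 = 3/16
  P(B=1) = 13/128 + 13/128 + 39/64 = 13/16

A and B are independent iff P(A=i,B=j) = P(A=i)·P(B=j) for every cell.
  P(A=0)·P(B=0) = 1/8 × 3/16 = 3/128 = P(A=0,B=0) ✓
  P(A=0)·P(B=1) = 1/8 × 13/16 = 13/128 = P(A=0,B=1) ✓
  P(A=1)·P(B=0) = 1/8 × 3/16 = 3/128 = P(A=1,B=0) ✓
  P(A=1)·P(B=1) = 1/8 × 13/16 = 13/128 = P(A=1,B=1) ✓
  P(A=2)·P(B=0) = 3/4 × 3/16 = 9/64 = P(A=2,B=0) ✓
  P(A=2)·P(B=1) = 3/4 × 13/16 = 39/64 = P(A=2,B=1) ✓

Yes, A and B are independent: every cell factors, so I(A;B) = 0 bits.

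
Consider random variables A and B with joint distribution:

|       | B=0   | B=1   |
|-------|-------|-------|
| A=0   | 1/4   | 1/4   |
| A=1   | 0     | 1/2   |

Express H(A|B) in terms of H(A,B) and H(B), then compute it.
H(A|B) = H(A,B) - H(B)

Marginal P(B) (column sums):
  P(B=0) = 1/4 + 0 = 1/4
  P(B=1) = 1/4 + 1/2 = 3/4

H(A,B) = -[(1/4)·log₂(1/4) + (1/4)·log₂(1/4) + (1/2)·log₂(1/2)]
  = 0.5000 + 0.5000 + 0.5000
  = 1.5000 bits
H(B) = -[(1/4)·log₂(1/4) + (3/4)·log₂(3/4)]
  = 0.5000 + 0.3113
  = 0.8113 bits

H(A|B) = 1.5000 - 0.8113 = 0.6887 bits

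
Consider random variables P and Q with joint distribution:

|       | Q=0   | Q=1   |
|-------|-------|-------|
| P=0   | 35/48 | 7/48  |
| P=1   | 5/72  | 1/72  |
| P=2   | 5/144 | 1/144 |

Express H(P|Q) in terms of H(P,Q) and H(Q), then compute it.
H(P|Q) = H(P,Q) - H(Q)

Marginal P(Q) (column sums):
  P(Q=0) = 35/48 + 5/72 + 5/144 = 5/6
  P(Q=1) = 7/48 + 1/72 + 1/144 = 1/6

H(P,Q) = -[(35/48)·log₂(35/48) + (7/48)·log₂(7/48) + (5/72)·log₂(5/72) + (1/72)·log₂(1/72) + (5/144)·log₂(5/144) + (1/144)·log₂(1/144)]
  = 0.3323 + 0.4051 + 0.2672 + 0.0857 + 0.1683 + 0.0498
  = 1.3084 bits
H(Q) = -[(5/6)·log₂(5/6) + (1/6)·log₂(1/6)]
  = 0.2192 + 0.4308
  = 0.6500 bits

H(P|Q) = 1.3084 - 0.6500 = 0.6584 bits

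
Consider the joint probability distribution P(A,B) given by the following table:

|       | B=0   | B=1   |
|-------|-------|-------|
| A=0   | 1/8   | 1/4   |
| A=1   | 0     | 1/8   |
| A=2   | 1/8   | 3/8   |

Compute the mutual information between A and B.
Marginal P(A) (row sums):
  P(A=0) = 1/8 + 1/4 = 3/8
  P(A=1) = 0 + 1/8 = 1/8
  P(A=2) = 1/8 + 3/8 = 1/2
Marginal P(B) (column sums):
  P(B=0) = 1/8 + 0 + 1/8 = 1/4
  P(B=1) = 1/4 + 1/8 + 3/8 = 3/4

H(A) = -[(3/8)·log₂(3/8) + (1/8)·log₂(1/8) + (1/2)·log₂(1/2)]
  = 0.5306 + 0.3750 + 0.5000
  = 1.4056 bits
H(B) = -[(1/4)·log₂(1/4) + (3/4)·log₂(3/4)]
  = 0.5000 + 0.3113
  = 0.8113 bits
H(A,B) = -[(1/8)·log₂(1/8) + (1/4)·log₂(1/4) + (1/8)·log₂(1/8) + (1/8)·log₂(1/8) + (3/8)·log₂(3/8)]
  = 0.3750 + 0.5000 + 0.3750 + 0.3750 + 0.5306
  = 2.1556 bits

I(A;B) = H(A) + H(B) - H(A,B)
  = 1.4056 + 0.8113 - 2.1556
  = 0.0613 bits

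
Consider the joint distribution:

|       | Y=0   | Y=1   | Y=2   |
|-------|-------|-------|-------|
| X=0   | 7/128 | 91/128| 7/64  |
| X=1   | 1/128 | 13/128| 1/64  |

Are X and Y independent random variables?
Marginal P(X) (row sums):
  P(X=0) = 7/128 + 91/128 + 7/64 = 7/8
  P(X=1) = 1/128 + 13/128 + 1/64 = 1/8
Marginal P(Y) (column sums):
  P(Y=0) = 7/128 + 1/128 = 1/16
  P(Y=1) = 91/128 + 13/128 = 13/16
  P(Y=2) = 7/64 + 1/64 = 1/8

X and Y are independent iff P(X=i,Y=j) = P(X=i)·P(Y=j) for every cell.
  P(X=0)·P(Y=0) = 7/8 × 1/16 = 7/128 = P(X=0,Y=0) ✓
  P(X=0)·P(Y=1) = 7/8 × 13/16 = 91/128 = P(X=0,Y=1) ✓
  P(X=0)·P(Y=2) = 7/8 × 1/8 = 7/64 = P(X=0,Y=2) ✓
  P(X=1)·P(Y=0) = 1/8 × 1/16 = 1/128 = P(X=1,Y=0) ✓
  P(X=1)·P(Y=1) = 1/8 × 13/16 = 13/128 = P(X=1,Y=1) ✓
  P(X=1)·P(Y=2) = 1/8 × 1/8 = 1/64 = P(X=1,Y=2) ✓

Yes, X and Y are independent: every cell factors, so I(X;Y) = 0 bits.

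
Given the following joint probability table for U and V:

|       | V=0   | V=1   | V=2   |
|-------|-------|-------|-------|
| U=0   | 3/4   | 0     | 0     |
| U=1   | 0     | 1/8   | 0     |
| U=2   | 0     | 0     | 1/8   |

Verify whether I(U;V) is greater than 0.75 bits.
Marginal P(U) (row sums):
  P(U=0) = 3/4 + 0 + 0 = 3/4
  P(U=1) = 0 + 1/8 + 0 = 1/8
  P(U=2) = 0 + 0 + 1/8 = 1/8
Marginal P(V) (column sums):
  P(V=0) = 3/4 + 0 + 0 = 3/4
  P(V=1) = 0 + 1/8 + 0 = 1/8
  P(V=2) = 0 + 0 + 1/8 = 1/8

H(U) = -[(3/4)·log₂(3/4) + (1/8)·log₂(1/8) + (1/8)·log₂(1/8)]
  = 0.3113 + 0.3750 + 0.3750
  = 1.0613 bits
H(V) = -[(3/4)·log₂(3/4) + (1/8)·log₂(1/8) + (1/8)·log₂(1/8)]
  = 0.3113 + 0.3750 + 0.3750
  = 1.0613 bits
H(U,V) = -[(3/4)·log₂(3/4) + (1/8)·log₂(1/8) + (1/8)·log₂(1/8)]
  = 0.3113 + 0.3750 + 0.3750
  = 1.0613 bits

I(U;V) = H(U) + H(V) - H(U,V)
  = 1.0613 + 1.0613 - 1.0613
  = 1.0613 bits

Yes. I(U;V) = 1.0613 bits, which is > 0.75 bits.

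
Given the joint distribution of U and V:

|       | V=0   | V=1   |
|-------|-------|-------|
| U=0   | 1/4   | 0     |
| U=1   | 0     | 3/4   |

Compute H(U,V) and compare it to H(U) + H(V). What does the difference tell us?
Marginal P(U) (row sums):
  P(U=0) = 1/4 + 0 = 1/4
  P(U=1) = 0 + 3/4 = 3/4
Marginal P(V) (column sums):
  P(V=0) = 1/4 + 0 = 1/4
  P(V=1) = 0 + 3/4 = 3/4

H(U,V) = -[(1/4)·log₂(1/4) + (3/4)·log₂(3/4)]
  = 0.5000 + 0.3113
  = 0.8113 bits
H(U) = -[(1/4)·log₂(1/4) + (3/4)·log₂(3/4)]
  = 0.5000 + 0.3113
  = 0.8113 bits
H(V) = -[(1/4)·log₂(1/4) + (3/4)·log₂(3/4)]
  = 0.5000 + 0.3113
  = 0.8113 bits

H(U) + H(V) = 0.8113 + 0.8113 = 1.6226 bits
Difference: H(U) + H(V) - H(U,V) = 1.6226 - 0.8113 = 0.8113 bits = I(U;V)

The difference is the mutual information; it is positive here, so U and V are dependent (knowing one reduces uncertainty about the other by 0.8113 bits).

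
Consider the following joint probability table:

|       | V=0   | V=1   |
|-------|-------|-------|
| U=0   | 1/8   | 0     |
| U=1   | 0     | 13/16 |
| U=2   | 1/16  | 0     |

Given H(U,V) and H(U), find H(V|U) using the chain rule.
From the chain rule: H(U,V) = H(U) + H(V|U)
Therefore: H(V|U) = H(U,V) - H(U)

H(U,V) = -[(1/8)·log₂(1/8) + (13/16)·log₂(13/16) + (1/16)·log₂(1/16)]
  = 0.3750 + 0.2434 + 0.2500
  = 0.8684 bits
Marginal P(U) (row sums):
  P(U=0) = 1/8 + 0 = 1/8
  P(U=1) = 0 + 13/16 = 13/16
  P(U=2) = 1/16 + 0 = 1/16
H(U) = -[(1/8)·log₂(1/8) + (13/16)·log₂(13/16) + (1/16)·log₂(1/16)]
  = 0.3750 + 0.2434 + 0.2500
  = 0.8684 bits

H(V|U) = 0.8684 - 0.8684 = 0.0000 bits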